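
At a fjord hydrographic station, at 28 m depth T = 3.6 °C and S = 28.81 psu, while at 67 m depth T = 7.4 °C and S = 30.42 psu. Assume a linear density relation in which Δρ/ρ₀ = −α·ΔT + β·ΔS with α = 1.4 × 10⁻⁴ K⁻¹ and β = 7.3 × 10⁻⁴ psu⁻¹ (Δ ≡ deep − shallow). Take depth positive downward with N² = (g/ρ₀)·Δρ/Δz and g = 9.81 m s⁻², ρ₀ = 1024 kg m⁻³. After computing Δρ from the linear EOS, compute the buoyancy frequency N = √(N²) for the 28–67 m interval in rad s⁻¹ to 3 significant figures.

ΔT = +3.8 K, ΔS = +1.61 psu (deep − shallow).
Δρ/ρ₀ = −αΔT + βΔS = -5.32 × 10⁻⁴ + 1.1753 × 10⁻³ = 6.433 × 10⁻⁴, so Δρ ≈ 0.6587 kg m⁻³.
N² = (g/ρ₀)·Δρ/Δz = g·(Δρ/ρ₀)/Δz = 9.81 × 6.433 × 10⁻⁴ / 39 = 1.6181 × 10⁻⁴ s⁻².
N = √(1.6181 × 10⁻⁴) = 0.012720 rad s⁻¹ ≈ 0.0127 rad s⁻¹.

0.0127 rad s⁻¹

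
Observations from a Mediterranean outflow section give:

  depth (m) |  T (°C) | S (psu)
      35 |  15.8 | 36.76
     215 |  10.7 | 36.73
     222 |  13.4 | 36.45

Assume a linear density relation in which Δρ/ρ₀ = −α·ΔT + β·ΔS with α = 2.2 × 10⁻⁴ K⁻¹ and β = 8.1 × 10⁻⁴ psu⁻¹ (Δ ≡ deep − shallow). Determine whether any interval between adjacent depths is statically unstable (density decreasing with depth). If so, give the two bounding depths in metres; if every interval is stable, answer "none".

Evaluate Δρ/ρ₀ = −αΔT + βΔS across each adjacent pair:
  35–215 m: −αΔT+βΔS = −(2.2 × 10⁻⁴)(-5.1)+(8.1 × 10⁻⁴)(-0.03) = 1.1 × 10⁻³ → stable
  215–222 m: −αΔT+βΔS = −(2.2 × 10⁻⁴)(+2.7)+(8.1 × 10⁻⁴)(-0.28) = -8.2 × 10⁻⁴ → UNSTABLE
The 215–222 m interval has Δρ < 0: lighter water underlies denser water.

215–222 m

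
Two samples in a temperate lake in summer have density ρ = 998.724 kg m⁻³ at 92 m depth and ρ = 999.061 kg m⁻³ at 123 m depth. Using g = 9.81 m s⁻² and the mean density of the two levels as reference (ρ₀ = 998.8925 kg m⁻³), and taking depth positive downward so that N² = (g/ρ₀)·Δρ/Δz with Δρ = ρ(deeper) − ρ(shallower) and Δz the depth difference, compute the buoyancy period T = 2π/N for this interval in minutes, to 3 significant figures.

Δρ = 999.061 − 998.724 = 0.337 kg m⁻³ over Δz = 123 − 92 = 31 m.
N² = (9.81/998.8925) × (0.337/31) = 1.0676 × 10⁻⁴ s⁻².
N = √(1.0676 × 10⁻⁴) = 0.010332 rad s⁻¹, so T = 2π/N = 608.13 s = 10.136 min ≈ 10.1 min.

10.1 min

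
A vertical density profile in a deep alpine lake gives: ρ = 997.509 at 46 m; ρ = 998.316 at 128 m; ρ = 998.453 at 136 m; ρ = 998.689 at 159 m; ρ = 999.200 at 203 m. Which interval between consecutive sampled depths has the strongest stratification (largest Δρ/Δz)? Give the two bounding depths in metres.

128–136 m

Compute the density gradient over each adjacent pair:
  46–128 m: Δρ/Δz = 0.807/82 = 9.8 × 10⁻³ kg m⁻⁴
  128–136 m: Δρ/Δz = 0.137/8 = 0.017 kg m⁻⁴
  136–159 m: Δρ/Δz = 0.236/23 = 0.010 kg m⁻⁴
  159–203 m: Δρ/Δz = 0.511/44 = 0.012 kg m⁻⁴
The largest gradient is in the 128–136 m interval — the pycnocline.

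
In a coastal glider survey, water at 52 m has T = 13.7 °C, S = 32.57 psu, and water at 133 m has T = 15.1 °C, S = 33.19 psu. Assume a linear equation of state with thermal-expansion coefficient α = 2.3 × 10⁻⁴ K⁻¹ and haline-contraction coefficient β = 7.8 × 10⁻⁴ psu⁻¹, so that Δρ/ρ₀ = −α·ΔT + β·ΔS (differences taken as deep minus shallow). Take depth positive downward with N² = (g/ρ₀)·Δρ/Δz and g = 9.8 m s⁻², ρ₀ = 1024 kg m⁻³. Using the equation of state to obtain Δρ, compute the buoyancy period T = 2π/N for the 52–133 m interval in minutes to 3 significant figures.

23.7 min

ΔT = +1.4 K, ΔS = +0.62 psu (deep − shallow).
Δρ/ρ₀ = −αΔT + βΔS = -3.22 × 10⁻⁴ + 4.836 × 10⁻⁴ = 1.616 × 10⁻⁴, so Δρ ≈ 0.1655 kg m⁻³.
N² = (g/ρ₀)·Δρ/Δz = g·(Δρ/ρ₀)/Δz = 9.8 × 1.616 × 10⁻⁴ / 81 = 1.9552 × 10⁻⁵ s⁻².
N = √(1.9552 × 10⁻⁵) = 4.4218 × 10⁻³ rad s⁻¹ → T = 2π/N = 1.4210 × 10³ s = 23.683 min ≈ 23.7 min.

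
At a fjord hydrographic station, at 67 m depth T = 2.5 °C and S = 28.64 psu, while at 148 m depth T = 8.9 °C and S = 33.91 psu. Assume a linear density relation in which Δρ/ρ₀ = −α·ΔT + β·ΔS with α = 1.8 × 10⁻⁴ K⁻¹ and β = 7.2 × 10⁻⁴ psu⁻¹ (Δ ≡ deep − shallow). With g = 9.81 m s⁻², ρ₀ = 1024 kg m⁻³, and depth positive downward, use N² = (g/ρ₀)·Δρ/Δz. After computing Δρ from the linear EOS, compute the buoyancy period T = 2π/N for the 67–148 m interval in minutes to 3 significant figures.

5.85 min

ΔT = +6.4 K, ΔS = +5.27 psu (deep − shallow).
Δρ/ρ₀ = −αΔT + βΔS = -1.152 × 10⁻³ + 3.7944 × 10⁻³ = 2.6424 × 10⁻³, so Δρ ≈ 2.706 kg m⁻³.
N² = (g/ρ₀)·Δρ/Δz = g·(Δρ/ρ₀)/Δz = 9.81 × 2.6424 × 10⁻³ / 81 = 3.2002 × 10⁻⁴ s⁻².
N = √(3.2002 × 10⁻⁴) = 0.017889 rad s⁻¹ → T = 2π/N = 351.23 s = 5.8538 min ≈ 5.85 min.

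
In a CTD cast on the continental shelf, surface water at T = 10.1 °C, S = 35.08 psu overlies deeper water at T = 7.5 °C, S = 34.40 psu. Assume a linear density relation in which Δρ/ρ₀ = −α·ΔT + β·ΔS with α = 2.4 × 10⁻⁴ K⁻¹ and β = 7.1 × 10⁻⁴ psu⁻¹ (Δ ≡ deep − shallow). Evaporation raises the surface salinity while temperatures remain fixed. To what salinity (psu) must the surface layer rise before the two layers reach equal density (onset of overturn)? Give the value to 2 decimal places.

Neutral buoyancy requires −α(T_deep − T_surf) + β(S_deep − S_surf′) = 0.
S_surf′ = S_deep − (α/β)·ΔT = 34.40 − (2.4 × 10⁻⁴/7.1 × 10⁻⁴)·(-2.6) = 35.2789 psu.
Increase required: 35.2789 − 35.08 = 0.1989 psu.

35.28 psu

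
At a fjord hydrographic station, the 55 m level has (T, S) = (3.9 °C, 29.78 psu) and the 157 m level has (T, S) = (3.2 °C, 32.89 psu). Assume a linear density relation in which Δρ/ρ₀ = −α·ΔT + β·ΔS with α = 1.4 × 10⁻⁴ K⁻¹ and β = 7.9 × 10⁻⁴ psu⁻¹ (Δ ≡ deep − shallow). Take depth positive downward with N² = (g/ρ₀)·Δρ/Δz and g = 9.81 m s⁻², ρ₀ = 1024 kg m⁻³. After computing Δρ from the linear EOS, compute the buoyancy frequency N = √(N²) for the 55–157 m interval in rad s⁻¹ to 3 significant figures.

0.0157 rad s⁻¹

ΔT = -0.7 K, ΔS = +3.11 psu (deep − shallow).
Δρ/ρ₀ = −αΔT + βΔS = 9.80 × 10⁻⁵ + 2.4569 × 10⁻³ = 2.5549 × 10⁻³, so Δρ ≈ 2.616 kg m⁻³.
N² = (g/ρ₀)·Δρ/Δz = g·(Δρ/ρ₀)/Δz = 9.81 × 2.5549 × 10⁻³ / 102 = 2.4572 × 10⁻⁴ s⁻².
N = √(2.4572 × 10⁻⁴) = 0.015675 rad s⁻¹ ≈ 0.0157 rad s⁻¹.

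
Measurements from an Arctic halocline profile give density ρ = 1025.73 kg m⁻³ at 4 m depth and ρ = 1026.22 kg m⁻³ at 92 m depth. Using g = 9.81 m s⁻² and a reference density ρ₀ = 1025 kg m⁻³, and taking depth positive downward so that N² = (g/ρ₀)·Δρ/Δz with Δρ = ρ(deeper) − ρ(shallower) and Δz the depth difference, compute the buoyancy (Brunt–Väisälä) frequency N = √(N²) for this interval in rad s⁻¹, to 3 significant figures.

Δρ = 1026.22 − 1025.73 = 0.49 kg m⁻³ over Δz = 92 − 4 = 88 m.
N² = (9.81/1025) × (0.49/88) = 5.3292 × 10⁻⁵ s⁻².
N = √(5.3292 × 10⁻⁵) = 7.3001 × 10⁻³ rad s⁻¹ ≈ 7.30 × 10⁻³ rad s⁻¹.

7.30 × 10⁻³ rad s⁻¹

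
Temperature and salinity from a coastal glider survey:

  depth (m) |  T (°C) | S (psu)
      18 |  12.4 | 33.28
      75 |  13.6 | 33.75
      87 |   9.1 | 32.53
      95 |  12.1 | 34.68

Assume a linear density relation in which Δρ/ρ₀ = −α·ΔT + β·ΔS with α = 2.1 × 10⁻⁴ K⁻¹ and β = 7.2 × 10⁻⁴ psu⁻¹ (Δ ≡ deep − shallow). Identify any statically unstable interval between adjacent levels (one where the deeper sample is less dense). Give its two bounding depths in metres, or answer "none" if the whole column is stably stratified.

Evaluate Δρ/ρ₀ = −αΔT + βΔS across each adjacent pair:
  18–75 m: −αΔT+βΔS = −(2.1 × 10⁻⁴)(+1.2)+(7.2 × 10⁻⁴)(+0.47) = 8.6 × 10⁻⁵ → stable
  75–87 m: −αΔT+βΔS = −(2.1 × 10⁻⁴)(-4.5)+(7.2 × 10⁻⁴)(-1.22) = 6.7 × 10⁻⁵ → stable
  87–95 m: −αΔT+βΔS = −(2.1 × 10⁻⁴)(+3.0)+(7.2 × 10⁻⁴)(+2.15) = 9.2 × 10⁻⁴ → stable
Every interval has Δρ > 0: the column is stably stratified throughout.

none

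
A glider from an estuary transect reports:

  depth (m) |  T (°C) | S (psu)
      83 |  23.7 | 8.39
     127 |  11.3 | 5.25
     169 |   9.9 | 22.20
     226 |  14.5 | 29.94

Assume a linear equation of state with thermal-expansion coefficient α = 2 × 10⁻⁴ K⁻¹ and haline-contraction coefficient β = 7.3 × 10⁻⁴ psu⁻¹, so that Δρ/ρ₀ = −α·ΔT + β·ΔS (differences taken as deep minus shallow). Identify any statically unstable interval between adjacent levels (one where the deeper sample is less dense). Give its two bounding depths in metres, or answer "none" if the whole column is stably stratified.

Evaluate Δρ/ρ₀ = −αΔT + βΔS across each adjacent pair:
  83–127 m: −αΔT+βΔS = −(2 × 10⁻⁴)(-12.4)+(7.3 × 10⁻⁴)(-3.14) = 1.9 × 10⁻⁴ → stable
  127–169 m: −αΔT+βΔS = −(2 × 10⁻⁴)(-1.4)+(7.3 × 10⁻⁴)(+16.95) = 0.013 → stable
  169–226 m: −αΔT+βΔS = −(2 × 10⁻⁴)(+4.6)+(7.3 × 10⁻⁴)(+7.74) = 4.7 × 10⁻³ → stable
Every interval has Δρ > 0: the column is stably stratified throughout.

none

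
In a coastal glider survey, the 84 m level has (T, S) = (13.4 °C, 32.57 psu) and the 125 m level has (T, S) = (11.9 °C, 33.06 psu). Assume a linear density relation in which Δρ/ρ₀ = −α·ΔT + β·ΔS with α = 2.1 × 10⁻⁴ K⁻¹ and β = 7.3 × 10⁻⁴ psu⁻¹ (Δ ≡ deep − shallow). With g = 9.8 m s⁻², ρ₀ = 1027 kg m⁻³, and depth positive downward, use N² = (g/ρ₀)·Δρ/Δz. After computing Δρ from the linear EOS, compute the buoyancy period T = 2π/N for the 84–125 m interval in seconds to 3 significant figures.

ΔT = -1.5 K, ΔS = +0.49 psu (deep − shallow).
Δρ/ρ₀ = −αΔT + βΔS = 3.15 × 10⁻⁴ + 3.577 × 10⁻⁴ = 6.727 × 10⁻⁴, so Δρ ≈ 0.6909 kg m⁻³.
N² = (g/ρ₀)·Δρ/Δz = g·(Δρ/ρ₀)/Δz = 9.8 × 6.727 × 10⁻⁴ / 41 = 1.6079 × 10⁻⁴ s⁻².
N = √(1.6079 × 10⁻⁴) = 0.012680 rad s⁻¹ → T = 2π/N = 495.52 s ≈ 496 s.

496 s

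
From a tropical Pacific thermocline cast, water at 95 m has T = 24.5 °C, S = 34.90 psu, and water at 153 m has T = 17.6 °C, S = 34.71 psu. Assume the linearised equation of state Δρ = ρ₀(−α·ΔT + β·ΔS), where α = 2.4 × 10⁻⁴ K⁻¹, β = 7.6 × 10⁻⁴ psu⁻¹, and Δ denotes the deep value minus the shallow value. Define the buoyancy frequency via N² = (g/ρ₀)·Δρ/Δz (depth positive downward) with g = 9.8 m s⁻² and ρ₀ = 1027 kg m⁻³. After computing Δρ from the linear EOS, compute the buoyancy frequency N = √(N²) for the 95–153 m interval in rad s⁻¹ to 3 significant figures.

ΔT = -6.9 K, ΔS = -0.19 psu (deep − shallow).
Δρ/ρ₀ = −αΔT + βΔS = 1.656 × 10⁻³ − 1.444 × 10⁻⁴ = 1.5116 × 10⁻³, so Δρ ≈ 1.552 kg m⁻³.
N² = (g/ρ₀)·Δρ/Δz = g·(Δρ/ρ₀)/Δz = 9.8 × 1.5116 × 10⁻³ / 58 = 2.5541 × 10⁻⁴ s⁻².
N = √(2.5541 × 10⁻⁴) = 0.015982 rad s⁻¹ ≈ 0.0160 rad s⁻¹.

0.0160 rad s⁻¹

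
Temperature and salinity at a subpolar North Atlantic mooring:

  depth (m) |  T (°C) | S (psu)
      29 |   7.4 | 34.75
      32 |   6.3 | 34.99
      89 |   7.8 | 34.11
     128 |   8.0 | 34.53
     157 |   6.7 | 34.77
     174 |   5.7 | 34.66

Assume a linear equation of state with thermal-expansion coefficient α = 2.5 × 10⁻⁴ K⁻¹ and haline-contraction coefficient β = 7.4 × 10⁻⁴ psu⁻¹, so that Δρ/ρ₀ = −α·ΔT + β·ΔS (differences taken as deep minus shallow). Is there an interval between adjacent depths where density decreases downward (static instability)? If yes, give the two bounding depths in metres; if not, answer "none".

Evaluate Δρ/ρ₀ = −αΔT + βΔS across each adjacent pair:
  29–32 m: −αΔT+βΔS = −(2.5 × 10⁻⁴)(-1.1)+(7.4 × 10⁻⁴)(+0.24) = 4.5 × 10⁻⁴ → stable
  32–89 m: −αΔT+βΔS = −(2.5 × 10⁻⁴)(+1.5)+(7.4 × 10⁻⁴)(-0.88) = -1.0 × 10⁻³ → UNSTABLE
  89–128 m: −αΔT+βΔS = −(2.5 × 10⁻⁴)(+0.2)+(7.4 × 10⁻⁴)(+0.42) = 2.6 × 10⁻⁴ → stable
  128–157 m: −αΔT+βΔS = −(2.5 × 10⁻⁴)(-1.3)+(7.4 × 10⁻⁴)(+0.24) = 5.0 × 10⁻⁴ → stable
  157–174 m: −αΔT+βΔS = −(2.5 × 10⁻⁴)(-1.0)+(7.4 × 10⁻⁴)(-0.11) = 1.7 × 10⁻⁴ → stable
The 32–89 m interval has Δρ < 0: lighter water underlies denser water.

32–89 m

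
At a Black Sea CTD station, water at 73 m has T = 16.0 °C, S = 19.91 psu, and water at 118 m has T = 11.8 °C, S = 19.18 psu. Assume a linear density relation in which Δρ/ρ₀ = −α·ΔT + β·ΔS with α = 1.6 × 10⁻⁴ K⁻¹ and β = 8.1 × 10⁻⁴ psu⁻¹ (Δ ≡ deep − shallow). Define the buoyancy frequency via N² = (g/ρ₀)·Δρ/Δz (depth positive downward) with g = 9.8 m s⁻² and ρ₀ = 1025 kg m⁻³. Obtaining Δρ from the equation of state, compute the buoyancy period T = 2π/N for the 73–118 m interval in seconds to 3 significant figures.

ΔT = -4.2 K, ΔS = -0.73 psu (deep − shallow).
Δρ/ρ₀ = −αΔT + βΔS = 6.72 × 10⁻⁴ − 5.913 × 10⁻⁴ = 8.07 × 10⁻⁵, so Δρ ≈ 0.08272 kg m⁻³.
N² = (g/ρ₀)·Δρ/Δz = g·(Δρ/ρ₀)/Δz = 9.8 × 8.07 × 10⁻⁵ / 45 = 1.7575 × 10⁻⁵ s⁻².
N = √(1.7575 × 10⁻⁵) = 4.1923 × 10⁻³ rad s⁻¹ → T = 2π/N = 1.4987 × 10³ s ≈ 1.50 × 10³ s.

1.50 × 10³ s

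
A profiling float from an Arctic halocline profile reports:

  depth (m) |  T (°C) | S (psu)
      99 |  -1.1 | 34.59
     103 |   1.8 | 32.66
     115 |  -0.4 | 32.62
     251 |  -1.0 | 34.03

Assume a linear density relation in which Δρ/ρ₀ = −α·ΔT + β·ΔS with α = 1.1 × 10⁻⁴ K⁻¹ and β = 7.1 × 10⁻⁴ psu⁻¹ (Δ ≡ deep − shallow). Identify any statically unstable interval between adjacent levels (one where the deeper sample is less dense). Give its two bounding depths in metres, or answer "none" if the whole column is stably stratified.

Evaluate Δρ/ρ₀ = −αΔT + βΔS across each adjacent pair:
  99–103 m: −αΔT+βΔS = −(1.1 × 10⁻⁴)(+2.9)+(7.1 × 10⁻⁴)(-1.93) = -1.7 × 10⁻³ → UNSTABLE
  103–115 m: −αΔT+βΔS = −(1.1 × 10⁻⁴)(-2.2)+(7.1 × 10⁻⁴)(-0.04) = 2.1 × 10⁻⁴ → stable
  115–251 m: −αΔT+βΔS = −(1.1 × 10⁻⁴)(-0.6)+(7.1 × 10⁻⁴)(+1.41) = 1.1 × 10⁻³ → stable
The 99–103 m interval has Δρ < 0: lighter water underlies denser water.

99–103 m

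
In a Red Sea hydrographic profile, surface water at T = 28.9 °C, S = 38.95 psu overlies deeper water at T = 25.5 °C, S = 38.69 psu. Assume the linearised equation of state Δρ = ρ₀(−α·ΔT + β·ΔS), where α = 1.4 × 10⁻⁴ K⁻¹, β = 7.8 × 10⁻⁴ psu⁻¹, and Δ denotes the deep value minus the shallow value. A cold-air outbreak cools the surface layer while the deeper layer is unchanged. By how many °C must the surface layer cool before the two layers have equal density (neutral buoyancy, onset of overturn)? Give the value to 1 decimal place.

Neutral buoyancy requires Δρ = 0, i.e. −α(T_deep − T_surf′) + β(S_deep − S_surf) = 0.
T_surf′ = T_deep − (β/α)·ΔS = 25.5 − (7.8 × 10⁻⁴/1.4 × 10⁻⁴)·(-0.26) = 26.949 °C.
Cooling required: 28.9 − (26.949) = 1.951 °C.

2.0 °C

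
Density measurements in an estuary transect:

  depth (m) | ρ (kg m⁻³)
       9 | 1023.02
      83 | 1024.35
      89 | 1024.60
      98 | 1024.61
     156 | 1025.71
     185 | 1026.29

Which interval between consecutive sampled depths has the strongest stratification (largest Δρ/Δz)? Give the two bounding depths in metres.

Compute the density gradient over each adjacent pair:
  9–83 m: Δρ/Δz = 1.33/74 = 0.018 kg m⁻⁴
  83–89 m: Δρ/Δz = 0.25/6 = 0.042 kg m⁻⁴
  89–98 m: Δρ/Δz = 0.01/9 = 1.1 × 10⁻³ kg m⁻⁴
  98–156 m: Δρ/Δz = 1.10/58 = 0.019 kg m⁻⁴
  156–185 m: Δρ/Δz = 0.58/29 = 0.020 kg m⁻⁴
The largest gradient is in the 83–89 m interval — the pycnocline.

83–89 m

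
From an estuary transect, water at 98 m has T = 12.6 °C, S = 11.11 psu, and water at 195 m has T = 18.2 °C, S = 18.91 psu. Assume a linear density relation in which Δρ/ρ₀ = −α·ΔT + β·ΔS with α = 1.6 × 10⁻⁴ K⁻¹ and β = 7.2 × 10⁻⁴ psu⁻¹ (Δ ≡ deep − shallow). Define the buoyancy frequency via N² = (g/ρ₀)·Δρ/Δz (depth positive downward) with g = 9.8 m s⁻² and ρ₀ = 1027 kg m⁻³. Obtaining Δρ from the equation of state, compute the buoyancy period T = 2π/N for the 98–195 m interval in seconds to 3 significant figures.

ΔT = +5.6 K, ΔS = +7.80 psu (deep − shallow).
Δρ/ρ₀ = −αΔT + βΔS = -8.96 × 10⁻⁴ + 5.616 × 10⁻³ = 4.72 × 10⁻³, so Δρ ≈ 4.847 kg m⁻³.
N² = (g/ρ₀)·Δρ/Δz = g·(Δρ/ρ₀)/Δz = 9.8 × 4.72 × 10⁻³ / 97 = 4.7687 × 10⁻⁴ s⁻².
N = √(4.7687 × 10⁻⁴) = 0.021837 rad s⁻¹ → T = 2π/N = 287.73 s ≈ 288 s.

288 s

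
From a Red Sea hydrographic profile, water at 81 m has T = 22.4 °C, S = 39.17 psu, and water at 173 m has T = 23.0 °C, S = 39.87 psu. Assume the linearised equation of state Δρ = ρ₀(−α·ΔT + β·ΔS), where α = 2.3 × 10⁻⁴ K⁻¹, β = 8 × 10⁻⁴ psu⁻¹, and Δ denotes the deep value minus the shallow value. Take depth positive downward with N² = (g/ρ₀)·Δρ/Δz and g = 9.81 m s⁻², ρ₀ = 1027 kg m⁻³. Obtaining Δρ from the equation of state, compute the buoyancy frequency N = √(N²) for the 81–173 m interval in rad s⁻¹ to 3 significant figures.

ΔT = +0.6 K, ΔS = +0.70 psu (deep − shallow).
Δρ/ρ₀ = −αΔT + βΔS = -1.38 × 10⁻⁴ + 5.60 × 10⁻⁴ = 4.22 × 10⁻⁴, so Δρ ≈ 0.4334 kg m⁻³.
N² = (g/ρ₀)·Δρ/Δz = g·(Δρ/ρ₀)/Δz = 9.81 × 4.22 × 10⁻⁴ / 92 = 4.4998 × 10⁻⁵ s⁻².
N = √(4.4998 × 10⁻⁵) = 6.7081 × 10⁻³ rad s⁻¹ ≈ 6.71 × 10⁻³ rad s⁻¹.

6.71 × 10⁻³ rad s⁻¹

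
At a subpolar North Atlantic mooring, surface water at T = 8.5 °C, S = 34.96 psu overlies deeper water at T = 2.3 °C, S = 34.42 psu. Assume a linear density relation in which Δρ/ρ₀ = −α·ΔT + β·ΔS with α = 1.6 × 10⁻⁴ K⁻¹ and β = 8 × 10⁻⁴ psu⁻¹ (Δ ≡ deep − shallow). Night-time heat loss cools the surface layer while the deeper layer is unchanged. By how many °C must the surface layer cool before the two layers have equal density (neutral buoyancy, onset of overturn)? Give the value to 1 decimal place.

3.5 °C

Neutral buoyancy requires Δρ = 0, i.e. −α(T_deep − T_surf′) + β(S_deep − S_surf) = 0.
T_surf′ = T_deep − (β/α)·ΔS = 2.3 − (8 × 10⁻⁴/1.6 × 10⁻⁴)·(-0.54) = 5.000 °C.
Cooling required: 8.5 − (5.000) = 3.500 °C.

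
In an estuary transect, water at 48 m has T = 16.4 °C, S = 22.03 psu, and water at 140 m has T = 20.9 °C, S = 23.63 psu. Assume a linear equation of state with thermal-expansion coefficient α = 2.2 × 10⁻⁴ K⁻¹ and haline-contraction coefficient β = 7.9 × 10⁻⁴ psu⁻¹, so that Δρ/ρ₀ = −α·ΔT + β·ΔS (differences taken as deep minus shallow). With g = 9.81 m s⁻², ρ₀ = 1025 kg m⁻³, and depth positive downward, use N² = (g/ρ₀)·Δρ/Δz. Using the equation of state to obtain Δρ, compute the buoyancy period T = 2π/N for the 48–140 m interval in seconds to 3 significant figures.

ΔT = +4.5 K, ΔS = +1.60 psu (deep − shallow).
Δρ/ρ₀ = −αΔT + βΔS = -9.90 × 10⁻⁴ + 1.264 × 10⁻³ = 2.74 × 10⁻⁴, so Δρ ≈ 0.2809 kg m⁻³.
N² = (g/ρ₀)·Δρ/Δz = g·(Δρ/ρ₀)/Δz = 9.81 × 2.74 × 10⁻⁴ / 92 = 2.9217 × 10⁻⁵ s⁻².
N = √(2.9217 × 10⁻⁵) = 5.4053 × 10⁻³ rad s⁻¹ → T = 2π/N = 1.1624 × 10³ s ≈ 1.16 × 10³ s.

1.16 × 10³ s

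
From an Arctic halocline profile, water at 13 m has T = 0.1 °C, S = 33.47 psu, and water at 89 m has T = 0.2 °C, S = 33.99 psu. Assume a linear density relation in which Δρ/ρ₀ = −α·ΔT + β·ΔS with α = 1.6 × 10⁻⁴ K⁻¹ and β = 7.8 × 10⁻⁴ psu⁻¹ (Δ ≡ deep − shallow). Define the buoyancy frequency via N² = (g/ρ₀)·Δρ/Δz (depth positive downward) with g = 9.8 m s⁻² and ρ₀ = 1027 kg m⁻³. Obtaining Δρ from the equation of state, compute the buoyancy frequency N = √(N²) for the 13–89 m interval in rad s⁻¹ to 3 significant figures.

7.09 × 10⁻³ rad s⁻¹

ΔT = +0.1 K, ΔS = +0.52 psu (deep − shallow).
Δρ/ρ₀ = −αΔT + βΔS = -1.60 × 10⁻⁵ + 4.056 × 10⁻⁴ = 3.896 × 10⁻⁴, so Δρ ≈ 0.4001 kg m⁻³.
N² = (g/ρ₀)·Δρ/Δz = g·(Δρ/ρ₀)/Δz = 9.8 × 3.896 × 10⁻⁴ / 76 = 5.0238 × 10⁻⁵ s⁻².
N = √(5.0238 × 10⁻⁵) = 7.0879 × 10⁻³ rad s⁻¹ ≈ 7.09 × 10⁻³ rad s⁻¹.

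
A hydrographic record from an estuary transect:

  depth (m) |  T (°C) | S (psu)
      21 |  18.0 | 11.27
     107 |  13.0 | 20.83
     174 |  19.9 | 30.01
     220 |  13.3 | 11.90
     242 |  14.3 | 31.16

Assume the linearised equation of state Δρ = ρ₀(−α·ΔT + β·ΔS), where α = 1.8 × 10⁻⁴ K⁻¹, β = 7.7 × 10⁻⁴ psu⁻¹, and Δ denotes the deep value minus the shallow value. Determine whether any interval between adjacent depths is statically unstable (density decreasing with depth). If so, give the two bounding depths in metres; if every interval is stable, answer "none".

Evaluate Δρ/ρ₀ = −αΔT + βΔS across each adjacent pair:
  21–107 m: −αΔT+βΔS = −(1.8 × 10⁻⁴)(-5.0)+(7.7 × 10⁻⁴)(+9.56) = 8.3 × 10⁻³ → stable
  107–174 m: −αΔT+βΔS = −(1.8 × 10⁻⁴)(+6.9)+(7.7 × 10⁻⁴)(+9.18) = 5.8 × 10⁻³ → stable
  174–220 m: −αΔT+βΔS = −(1.8 × 10⁻⁴)(-6.6)+(7.7 × 10⁻⁴)(-18.11) = -0.013 → UNSTABLE
  220–242 m: −αΔT+βΔS = −(1.8 × 10⁻⁴)(+1.0)+(7.7 × 10⁻⁴)(+19.26) = 0.015 → stable
The 174–220 m interval has Δρ < 0: lighter water underlies denser water.

174–220 m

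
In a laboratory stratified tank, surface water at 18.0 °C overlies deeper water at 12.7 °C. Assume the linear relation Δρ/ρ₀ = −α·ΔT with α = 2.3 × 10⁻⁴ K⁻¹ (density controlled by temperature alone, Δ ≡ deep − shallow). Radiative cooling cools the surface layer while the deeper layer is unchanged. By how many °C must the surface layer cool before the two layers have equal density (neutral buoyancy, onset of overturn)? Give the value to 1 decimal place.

With temperature the only control, equal density requires T_surf′ = T_deep.
T_surf′ = 12.7 °C.
Cooling required: 18.0 − 12.7 = 5.3 °C.

5.3 °C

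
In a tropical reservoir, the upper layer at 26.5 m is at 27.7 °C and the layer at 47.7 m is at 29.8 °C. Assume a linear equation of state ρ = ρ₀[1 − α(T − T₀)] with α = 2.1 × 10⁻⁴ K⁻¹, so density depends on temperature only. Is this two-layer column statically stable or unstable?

unstable

ΔT = 29.8 − 27.7 = +2.1 K, so Δρ/ρ₀ = −αΔT = -4.41 × 10⁻⁴.
Δρ/ρ₀ < 0, so Δρ < 0: deeper water is lighter → statically unstable; the column would overturn.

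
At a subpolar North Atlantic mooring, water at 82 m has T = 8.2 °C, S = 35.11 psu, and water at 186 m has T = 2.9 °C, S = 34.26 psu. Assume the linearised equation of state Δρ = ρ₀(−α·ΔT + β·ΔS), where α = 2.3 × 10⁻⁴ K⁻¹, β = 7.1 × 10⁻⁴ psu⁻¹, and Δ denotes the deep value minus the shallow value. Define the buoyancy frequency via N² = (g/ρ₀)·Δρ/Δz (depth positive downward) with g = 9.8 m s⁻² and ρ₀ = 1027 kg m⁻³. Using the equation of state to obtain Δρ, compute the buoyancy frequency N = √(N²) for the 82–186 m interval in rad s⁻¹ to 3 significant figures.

ΔT = -5.3 K, ΔS = -0.85 psu (deep − shallow).
Δρ/ρ₀ = −αΔT + βΔS = 1.219 × 10⁻³ − 6.035 × 10⁻⁴ = 6.155 × 10⁻⁴, so Δρ ≈ 0.6321 kg m⁻³.
N² = (g/ρ₀)·Δρ/Δz = g·(Δρ/ρ₀)/Δz = 9.8 × 6.155 × 10⁻⁴ / 104 = 5.7999 × 10⁻⁵ s⁻².
N = √(5.7999 × 10⁻⁵) = 7.6157 × 10⁻³ rad s⁻¹ ≈ 7.62 × 10⁻³ rad s⁻¹.

7.62 × 10⁻³ rad s⁻¹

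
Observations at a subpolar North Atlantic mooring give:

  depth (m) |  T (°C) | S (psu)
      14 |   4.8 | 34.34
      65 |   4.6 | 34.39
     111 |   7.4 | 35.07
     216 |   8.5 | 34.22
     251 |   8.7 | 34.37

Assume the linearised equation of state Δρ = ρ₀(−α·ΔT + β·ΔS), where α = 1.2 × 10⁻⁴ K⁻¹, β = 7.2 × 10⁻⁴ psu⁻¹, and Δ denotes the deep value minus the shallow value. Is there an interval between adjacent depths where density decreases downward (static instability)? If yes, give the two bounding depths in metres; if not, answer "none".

Evaluate Δρ/ρ₀ = −αΔT + βΔS across each adjacent pair:
  14–65 m: −αΔT+βΔS = −(1.2 × 10⁻⁴)(-0.2)+(7.2 × 10⁻⁴)(+0.05) = 6.0 × 10⁻⁵ → stable
  65–111 m: −αΔT+βΔS = −(1.2 × 10⁻⁴)(+2.8)+(7.2 × 10⁻⁴)(+0.68) = 1.5 × 10⁻⁴ → stable
  111–216 m: −αΔT+βΔS = −(1.2 × 10⁻⁴)(+1.1)+(7.2 × 10⁻⁴)(-0.85) = -7.4 × 10⁻⁴ → UNSTABLE
  216–251 m: −αΔT+βΔS = −(1.2 × 10⁻⁴)(+0.2)+(7.2 × 10⁻⁴)(+0.15) = 8.4 × 10⁻⁵ → stable
The 111–216 m interval has Δρ < 0: lighter water underlies denser water.

111–216 m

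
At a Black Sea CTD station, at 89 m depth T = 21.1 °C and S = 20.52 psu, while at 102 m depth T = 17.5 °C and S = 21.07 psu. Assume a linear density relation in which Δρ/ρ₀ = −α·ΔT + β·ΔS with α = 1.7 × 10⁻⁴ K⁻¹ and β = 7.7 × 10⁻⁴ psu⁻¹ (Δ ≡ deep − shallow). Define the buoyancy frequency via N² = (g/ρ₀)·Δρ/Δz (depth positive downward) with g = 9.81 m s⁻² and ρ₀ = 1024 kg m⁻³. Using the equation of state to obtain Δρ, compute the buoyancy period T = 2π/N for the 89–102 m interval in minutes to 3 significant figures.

3.75 min

ΔT = -3.6 K, ΔS = +0.55 psu (deep − shallow).
Δρ/ρ₀ = −αΔT + βΔS = 6.12 × 10⁻⁴ + 4.235 × 10⁻⁴ = 1.0355 × 10⁻³, so Δρ ≈ 1.060 kg m⁻³.
N² = (g/ρ₀)·Δρ/Δz = g·(Δρ/ρ₀)/Δz = 9.81 × 1.0355 × 10⁻³ / 13 = 7.8140 × 10⁻⁴ s⁻².
N = √(7.8140 × 10⁻⁴) = 0.027954 rad s⁻¹ → T = 2π/N = 224.77 s = 3.7462 min ≈ 3.75 min.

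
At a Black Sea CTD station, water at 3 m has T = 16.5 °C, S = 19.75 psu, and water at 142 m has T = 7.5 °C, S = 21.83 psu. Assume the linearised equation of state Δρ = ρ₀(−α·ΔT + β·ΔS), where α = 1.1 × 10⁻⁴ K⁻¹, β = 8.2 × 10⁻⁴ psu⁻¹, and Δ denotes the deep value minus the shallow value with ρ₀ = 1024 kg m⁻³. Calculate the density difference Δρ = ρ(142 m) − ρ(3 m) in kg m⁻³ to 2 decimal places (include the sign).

+2.76 kg m⁻³

ΔT = -9.0 K, ΔS = +2.08 psu (deep − shallow).
Δρ/ρ₀ = −(1.1 × 10⁻⁴)(-9.0) + (8.2 × 10⁻⁴)(+2.08) = 2.6956 × 10⁻³.
Δρ = 1024 × (2.6956 × 10⁻³) = +2.76 kg m⁻³.
Positive Δρ: denser below, stable.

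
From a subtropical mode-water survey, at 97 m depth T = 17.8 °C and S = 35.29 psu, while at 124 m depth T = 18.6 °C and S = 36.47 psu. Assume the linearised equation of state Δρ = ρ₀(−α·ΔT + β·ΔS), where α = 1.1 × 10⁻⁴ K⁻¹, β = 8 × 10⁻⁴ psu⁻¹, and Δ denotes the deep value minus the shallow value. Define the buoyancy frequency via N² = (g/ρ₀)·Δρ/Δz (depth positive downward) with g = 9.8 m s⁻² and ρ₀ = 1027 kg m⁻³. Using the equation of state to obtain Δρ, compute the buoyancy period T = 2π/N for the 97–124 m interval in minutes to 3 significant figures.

5.94 min

ΔT = +0.8 K, ΔS = +1.18 psu (deep − shallow).
Δρ/ρ₀ = −αΔT + βΔS = -8.80 × 10⁻⁵ + 9.44 × 10⁻⁴ = 8.56 × 10⁻⁴, so Δρ ≈ 0.8791 kg m⁻³.
N² = (g/ρ₀)·Δρ/Δz = g·(Δρ/ρ₀)/Δz = 9.8 × 8.56 × 10⁻⁴ / 27 = 3.1070 × 10⁻⁴ s⁻².
N = √(3.1070 × 10⁻⁴) = 0.017627 rad s⁻¹ → T = 2π/N = 356.45 s = 5.9408 min ≈ 5.94 min.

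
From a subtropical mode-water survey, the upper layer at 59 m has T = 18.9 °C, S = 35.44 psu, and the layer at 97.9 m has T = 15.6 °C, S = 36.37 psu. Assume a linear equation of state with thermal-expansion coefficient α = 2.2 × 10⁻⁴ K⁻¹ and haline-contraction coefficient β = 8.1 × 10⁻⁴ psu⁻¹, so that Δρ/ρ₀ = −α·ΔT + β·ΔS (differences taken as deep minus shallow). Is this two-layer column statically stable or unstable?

ΔT = 15.6 − 18.9 = -3.3 K and ΔS = 36.37 − 35.44 = +0.93 psu (deep − shallow).
−αΔT = 7.26 × 10⁻⁴; βΔS = 7.533 × 10⁻⁴; sum Δρ/ρ₀ = 1.4793 × 10⁻³.
Δρ/ρ₀ > 0, so Δρ > 0: deeper water is denser → statically stable.

stable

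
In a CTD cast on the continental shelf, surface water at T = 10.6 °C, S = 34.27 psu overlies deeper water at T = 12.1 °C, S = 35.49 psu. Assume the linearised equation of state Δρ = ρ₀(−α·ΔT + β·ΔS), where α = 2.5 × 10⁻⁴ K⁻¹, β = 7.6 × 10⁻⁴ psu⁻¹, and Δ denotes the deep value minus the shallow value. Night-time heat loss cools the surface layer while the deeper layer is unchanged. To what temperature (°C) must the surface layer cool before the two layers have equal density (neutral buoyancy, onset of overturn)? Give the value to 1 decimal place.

8.4 °C

Neutral buoyancy requires Δρ = 0, i.e. −α(T_deep − T_surf′) + β(S_deep − S_surf) = 0.
T_surf′ = T_deep − (β/α)·ΔS = 12.1 − (7.6 × 10⁻⁴/2.5 × 10⁻⁴)·(+1.22) = 8.391 °C.
Cooling required: 10.6 − (8.391) = 2.209 °C.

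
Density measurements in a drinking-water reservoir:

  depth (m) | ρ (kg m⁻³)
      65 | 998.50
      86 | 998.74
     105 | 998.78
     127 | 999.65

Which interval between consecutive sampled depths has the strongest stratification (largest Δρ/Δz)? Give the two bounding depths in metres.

Compute the density gradient over each adjacent pair:
  65–86 m: Δρ/Δz = 0.24/21 = 0.011 kg m⁻⁴
  86–105 m: Δρ/Δz = 0.04/19 = 2.1 × 10⁻³ kg m⁻⁴
  105–127 m: Δρ/Δz = 0.87/22 = 0.040 kg m⁻⁴
The largest gradient is in the 105–127 m interval — the pycnocline.

105–127 m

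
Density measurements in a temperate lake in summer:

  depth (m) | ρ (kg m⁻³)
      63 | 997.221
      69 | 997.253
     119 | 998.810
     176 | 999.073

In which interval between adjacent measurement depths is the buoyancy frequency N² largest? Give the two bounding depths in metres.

Compute the density gradient over each adjacent pair:
  63–69 m: Δρ/Δz = 0.032/6 = 5.3 × 10⁻³ kg m⁻⁴
  69–119 m: Δρ/Δz = 1.557/50 = 0.031 kg m⁻⁴
  119–176 m: Δρ/Δz = 0.263/57 = 4.6 × 10⁻³ kg m⁻⁴
The largest gradient is in the 69–119 m interval — the pycnocline.

69–119 m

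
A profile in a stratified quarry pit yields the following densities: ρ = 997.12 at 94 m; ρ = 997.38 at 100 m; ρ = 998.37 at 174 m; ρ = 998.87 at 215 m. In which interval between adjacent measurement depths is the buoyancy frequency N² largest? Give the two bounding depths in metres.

Compute the density gradient over each adjacent pair:
  94–100 m: Δρ/Δz = 0.26/6 = 0.043 kg m⁻⁴
  100–174 m: Δρ/Δz = 0.99/74 = 0.013 kg m⁻⁴
  174–215 m: Δρ/Δz = 0.50/41 = 0.012 kg m⁻⁴
The largest gradient is in the 94–100 m interval — the pycnocline.

94–100 m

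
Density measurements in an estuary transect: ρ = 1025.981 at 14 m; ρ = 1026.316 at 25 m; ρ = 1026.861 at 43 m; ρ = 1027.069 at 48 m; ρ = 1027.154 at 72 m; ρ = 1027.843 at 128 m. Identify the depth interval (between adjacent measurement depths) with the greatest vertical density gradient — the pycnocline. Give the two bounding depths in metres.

43–48 m

Compute the density gradient over each adjacent pair:
  14–25 m: Δρ/Δz = 0.335/11 = 0.030 kg m⁻⁴
  25–43 m: Δρ/Δz = 0.545/18 = 0.030 kg m⁻⁴
  43–48 m: Δρ/Δz = 0.208/5 = 0.042 kg m⁻⁴
  48–72 m: Δρ/Δz = 0.085/24 = 3.5 × 10⁻³ kg m⁻⁴
  72–128 m: Δρ/Δz = 0.689/56 = 0.012 kg m⁻⁴
The largest gradient is in the 43–48 m interval — the pycnocline.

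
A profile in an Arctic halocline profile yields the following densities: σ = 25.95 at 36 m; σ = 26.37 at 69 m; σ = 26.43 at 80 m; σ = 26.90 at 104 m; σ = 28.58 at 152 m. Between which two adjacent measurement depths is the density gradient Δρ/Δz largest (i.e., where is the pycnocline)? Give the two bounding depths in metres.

104–152 m

Compute the density gradient over each adjacent pair:
  36–69 m: Δρ/Δz = 0.42/33 = 0.013 kg m⁻⁴
  69–80 m: Δρ/Δz = 0.06/11 = 5.5 × 10⁻³ kg m⁻⁴
  80–104 m: Δρ/Δz = 0.47/24 = 0.020 kg m⁻⁴
  104–152 m: Δρ/Δz = 1.68/48 = 0.035 kg m⁻⁴
The largest gradient is in the 104–152 m interval — the pycnocline.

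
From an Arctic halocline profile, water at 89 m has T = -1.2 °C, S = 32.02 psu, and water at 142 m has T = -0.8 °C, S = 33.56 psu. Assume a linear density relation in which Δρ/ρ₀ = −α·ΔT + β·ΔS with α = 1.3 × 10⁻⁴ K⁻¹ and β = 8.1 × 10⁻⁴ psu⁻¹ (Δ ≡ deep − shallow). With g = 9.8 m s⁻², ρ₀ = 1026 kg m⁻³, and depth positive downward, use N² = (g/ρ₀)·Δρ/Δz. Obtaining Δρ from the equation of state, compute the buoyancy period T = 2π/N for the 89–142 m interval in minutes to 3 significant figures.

7.04 min

ΔT = +0.4 K, ΔS = +1.54 psu (deep − shallow).
Δρ/ρ₀ = −αΔT + βΔS = -5.20 × 10⁻⁵ + 1.2474 × 10⁻³ = 1.1954 × 10⁻³, so Δρ ≈ 1.226 kg m⁻³.
N² = (g/ρ₀)·Δρ/Δz = g·(Δρ/ρ₀)/Δz = 9.8 × 1.1954 × 10⁻³ / 53 = 2.2104 × 10⁻⁴ s⁻².
N = √(2.2104 × 10⁻⁴) = 0.014867 rad s⁻¹ → T = 2π/N = 422.63 s = 7.0438 min ≈ 7.04 min.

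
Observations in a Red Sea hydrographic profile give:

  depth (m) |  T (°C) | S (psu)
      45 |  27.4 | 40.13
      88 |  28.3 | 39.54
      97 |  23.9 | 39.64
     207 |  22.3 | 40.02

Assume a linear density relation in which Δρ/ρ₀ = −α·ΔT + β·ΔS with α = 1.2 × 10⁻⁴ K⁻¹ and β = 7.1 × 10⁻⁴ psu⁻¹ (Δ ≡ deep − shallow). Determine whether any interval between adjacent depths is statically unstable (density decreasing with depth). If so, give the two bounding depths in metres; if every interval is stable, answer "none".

45–88 m

Evaluate Δρ/ρ₀ = −αΔT + βΔS across each adjacent pair:
  45–88 m: −αΔT+βΔS = −(1.2 × 10⁻⁴)(+0.9)+(7.1 × 10⁻⁴)(-0.59) = -5.3 × 10⁻⁴ → UNSTABLE
  88–97 m: −αΔT+βΔS = −(1.2 × 10⁻⁴)(-4.4)+(7.1 × 10⁻⁴)(+0.10) = 6.0 × 10⁻⁴ → stable
  97–207 m: −αΔT+βΔS = −(1.2 × 10⁻⁴)(-1.6)+(7.1 × 10⁻⁴)(+0.38) = 4.6 × 10⁻⁴ → stable
The 45–88 m interval has Δρ < 0: lighter water underlies denser water.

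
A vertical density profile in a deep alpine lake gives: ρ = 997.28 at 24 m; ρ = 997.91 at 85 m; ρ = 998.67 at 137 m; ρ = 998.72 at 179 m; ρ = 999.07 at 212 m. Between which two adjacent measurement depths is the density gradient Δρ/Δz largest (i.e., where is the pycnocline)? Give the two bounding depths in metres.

85–137 m

Compute the density gradient over each adjacent pair:
  24–85 m: Δρ/Δz = 0.63/61 = 0.010 kg m⁻⁴
  85–137 m: Δρ/Δz = 0.76/52 = 0.015 kg m⁻⁴
  137–179 m: Δρ/Δz = 0.05/42 = 1.2 × 10⁻³ kg m⁻⁴
  179–212 m: Δρ/Δz = 0.35/33 = 0.011 kg m⁻⁴
The largest gradient is in the 85–137 m interval — the pycnocline.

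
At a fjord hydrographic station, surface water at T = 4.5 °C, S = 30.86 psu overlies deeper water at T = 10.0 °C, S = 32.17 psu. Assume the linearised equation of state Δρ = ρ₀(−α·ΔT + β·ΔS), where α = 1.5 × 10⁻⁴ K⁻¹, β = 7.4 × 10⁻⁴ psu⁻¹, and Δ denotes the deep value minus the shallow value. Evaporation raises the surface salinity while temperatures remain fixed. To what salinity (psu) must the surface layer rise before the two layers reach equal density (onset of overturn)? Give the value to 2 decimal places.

Neutral buoyancy requires −α(T_deep − T_surf) + β(S_deep − S_surf′) = 0.
S_surf′ = S_deep − (α/β)·ΔT = 32.17 − (1.5 × 10⁻⁴/7.4 × 10⁻⁴)·(+5.5) = 31.0551 psu.
Increase required: 31.0551 − 30.86 = 0.1951 psu.

31.06 psu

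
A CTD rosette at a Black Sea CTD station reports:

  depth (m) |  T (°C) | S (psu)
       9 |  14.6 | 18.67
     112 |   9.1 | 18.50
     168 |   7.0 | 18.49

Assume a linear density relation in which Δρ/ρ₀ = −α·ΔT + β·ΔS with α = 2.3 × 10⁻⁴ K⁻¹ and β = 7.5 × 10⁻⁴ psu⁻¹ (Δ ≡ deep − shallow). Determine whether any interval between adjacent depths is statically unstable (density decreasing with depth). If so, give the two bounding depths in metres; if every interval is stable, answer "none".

Evaluate Δρ/ρ₀ = −αΔT + βΔS across each adjacent pair:
  9–112 m: −αΔT+βΔS = −(2.3 × 10⁻⁴)(-5.5)+(7.5 × 10⁻⁴)(-0.17) = 1.1 × 10⁻³ → stable
  112–168 m: −αΔT+βΔS = −(2.3 × 10⁻⁴)(-2.1)+(7.5 × 10⁻⁴)(-0.01) = 4.8 × 10⁻⁴ → stable
Every interval has Δρ > 0: the column is stably stratified throughout.

none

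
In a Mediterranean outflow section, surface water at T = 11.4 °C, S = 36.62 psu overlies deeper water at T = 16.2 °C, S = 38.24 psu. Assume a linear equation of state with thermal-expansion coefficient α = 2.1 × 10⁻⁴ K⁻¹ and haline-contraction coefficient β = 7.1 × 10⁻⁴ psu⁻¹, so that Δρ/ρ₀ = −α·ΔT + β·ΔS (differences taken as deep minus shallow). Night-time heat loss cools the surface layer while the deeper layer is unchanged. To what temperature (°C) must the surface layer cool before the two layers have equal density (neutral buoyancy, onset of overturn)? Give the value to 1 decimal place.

Neutral buoyancy requires Δρ = 0, i.e. −α(T_deep − T_surf′) + β(S_deep − S_surf) = 0.
T_surf′ = T_deep − (β/α)·ΔS = 16.2 − (7.1 × 10⁻⁴/2.1 × 10⁻⁴)·(+1.62) = 10.723 °C.
Cooling required: 11.4 − (10.723) = 0.677 °C.

10.7 °C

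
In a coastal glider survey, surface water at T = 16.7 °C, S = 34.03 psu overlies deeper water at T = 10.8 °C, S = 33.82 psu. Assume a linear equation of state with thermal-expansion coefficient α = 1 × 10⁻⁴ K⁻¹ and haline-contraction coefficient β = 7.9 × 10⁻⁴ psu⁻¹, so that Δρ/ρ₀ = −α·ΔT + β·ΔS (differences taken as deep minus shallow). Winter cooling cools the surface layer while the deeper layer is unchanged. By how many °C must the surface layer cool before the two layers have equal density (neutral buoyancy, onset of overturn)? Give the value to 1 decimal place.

Neutral buoyancy requires Δρ = 0, i.e. −α(T_deep − T_surf′) + β(S_deep − S_surf) = 0.
T_surf′ = T_deep − (β/α)·ΔS = 10.8 − (7.9 × 10⁻⁴/1 × 10⁻⁴)·(-0.21) = 12.459 °C.
Cooling required: 16.7 − (12.459) = 4.241 °C.

4.2 °C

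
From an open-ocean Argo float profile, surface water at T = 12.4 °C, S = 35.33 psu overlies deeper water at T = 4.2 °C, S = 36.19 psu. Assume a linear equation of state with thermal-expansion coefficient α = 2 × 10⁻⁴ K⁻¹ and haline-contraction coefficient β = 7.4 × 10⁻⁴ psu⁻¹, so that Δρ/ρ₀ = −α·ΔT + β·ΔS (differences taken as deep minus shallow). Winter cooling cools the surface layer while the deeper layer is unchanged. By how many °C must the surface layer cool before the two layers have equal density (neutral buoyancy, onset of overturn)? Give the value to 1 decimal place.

11.4 °C

Neutral buoyancy requires Δρ = 0, i.e. −α(T_deep − T_surf′) + β(S_deep − S_surf) = 0.
T_surf′ = T_deep − (β/α)·ΔS = 4.2 − (7.4 × 10⁻⁴/2 × 10⁻⁴)·(+0.86) = 1.018 °C.
Cooling required: 12.4 − (1.018) = 11.382 °C.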